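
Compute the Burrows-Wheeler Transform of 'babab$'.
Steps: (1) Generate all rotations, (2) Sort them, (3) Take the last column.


Rotations (sorted):
  0: $babab -> last char: b
  1: ab$bab -> last char: b
  2: abab$b -> last char: b
  3: b$baba -> last char: a
  4: bab$ba -> last char: a
  5: babab$ -> last char: $


BWT = bbbaa$


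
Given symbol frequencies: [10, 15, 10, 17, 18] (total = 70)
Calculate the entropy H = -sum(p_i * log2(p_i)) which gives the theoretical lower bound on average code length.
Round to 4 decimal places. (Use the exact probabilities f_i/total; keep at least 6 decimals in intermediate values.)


Per-symbol terms -p_i * log2(p_i) with p_i = f_i/70:
  p = 10/70 = 0.142857: log2(p) = -2.807355, -p*log2(p) = 0.401051
  p = 15/70 = 0.214286: log2(p) = -2.222392, -p*log2(p) = 0.476227
  p = 10/70 = 0.142857: log2(p) = -2.807355, -p*log2(p) = 0.401051
  p = 17/70 = 0.242857: log2(p) = -2.041820, -p*log2(p) = 0.495871
  p = 18/70 = 0.257143: log2(p) = -1.959358, -p*log2(p) = 0.503835
H = 0.401051 + 0.476227 + 0.401051 + 0.495871 + 0.503835 = 2.278035

H = 2.278 bits/symbol


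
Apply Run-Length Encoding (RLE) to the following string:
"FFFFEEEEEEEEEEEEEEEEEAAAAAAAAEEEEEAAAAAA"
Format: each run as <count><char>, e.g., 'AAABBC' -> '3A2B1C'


Scanning runs left to right:
  i=0: run of 'F' x 4 -> '4F'
  i=4: run of 'E' x 17 -> '17E'
  i=21: run of 'A' x 8 -> '8A'
  i=29: run of 'E' x 5 -> '5E'
  i=34: run of 'A' x 6 -> '6A'

RLE = 4F17E8A5E6A


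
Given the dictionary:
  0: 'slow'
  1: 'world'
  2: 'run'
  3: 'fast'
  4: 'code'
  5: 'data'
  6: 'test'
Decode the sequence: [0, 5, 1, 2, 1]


Look up each index in the dictionary:
  0 -> 'slow'
  5 -> 'data'
  1 -> 'world'
  2 -> 'run'
  1 -> 'world'

Decoded: "slow data world run world"


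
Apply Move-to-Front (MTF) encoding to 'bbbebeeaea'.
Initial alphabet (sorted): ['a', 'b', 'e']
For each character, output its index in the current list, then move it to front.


MTF encoding:
'b': index 1 in ['a', 'b', 'e'] -> ['b', 'a', 'e']
'b': index 0 in ['b', 'a', 'e'] -> ['b', 'a', 'e']
'b': index 0 in ['b', 'a', 'e'] -> ['b', 'a', 'e']
'e': index 2 in ['b', 'a', 'e'] -> ['e', 'b', 'a']
'b': index 1 in ['e', 'b', 'a'] -> ['b', 'e', 'a']
'e': index 1 in ['b', 'e', 'a'] -> ['e', 'b', 'a']
'e': index 0 in ['e', 'b', 'a'] -> ['e', 'b', 'a']
'a': index 2 in ['e', 'b', 'a'] -> ['a', 'e', 'b']
'e': index 1 in ['a', 'e', 'b'] -> ['e', 'a', 'b']
'a': index 1 in ['e', 'a', 'b'] -> ['a', 'e', 'b']


Output: [1, 0, 0, 2, 1, 1, 0, 2, 1, 1]


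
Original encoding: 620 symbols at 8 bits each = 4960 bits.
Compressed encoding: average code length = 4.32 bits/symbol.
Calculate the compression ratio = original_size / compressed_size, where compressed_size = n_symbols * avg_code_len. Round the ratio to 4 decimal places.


original_size = n_symbols * orig_bits = 620 * 8 = 4960 bits
compressed_size = n_symbols * avg_code_len = 620 * 4.32 = 2678.4 bits
ratio = original_size / compressed_size = 4960 / 2678.4 = 1.8519

Compression ratio = 1.8519


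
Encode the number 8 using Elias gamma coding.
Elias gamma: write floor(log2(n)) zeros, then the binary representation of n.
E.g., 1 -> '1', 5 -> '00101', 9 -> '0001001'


num_bits = floor(log2(8)) + 1 = 4
leading_zeros = num_bits - 1 = 3
binary(8) = 1000

Elias gamma(8) = '000' + '1000' = 0001000 (7 bits)


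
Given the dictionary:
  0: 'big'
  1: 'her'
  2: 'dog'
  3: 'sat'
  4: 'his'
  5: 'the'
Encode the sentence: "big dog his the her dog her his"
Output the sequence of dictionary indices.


Look up each word in the dictionary:
  'big' -> 0
  'dog' -> 2
  'his' -> 4
  'the' -> 5
  'her' -> 1
  'dog' -> 2
  'her' -> 1
  'his' -> 4

Encoded: [0, 2, 4, 5, 1, 2, 1, 4]


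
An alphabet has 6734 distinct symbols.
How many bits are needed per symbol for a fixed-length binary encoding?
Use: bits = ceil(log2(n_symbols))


log2(6734) = 12.7172
Bracket: 2^12 = 4096 < 6734 <= 2^13 = 8192
So ceil(log2(6734)) = 13

bits = ceil(log2(6734)) = ceil(12.7172) = 13 bits


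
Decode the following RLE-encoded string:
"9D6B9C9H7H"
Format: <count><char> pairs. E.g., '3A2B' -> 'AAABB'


Expanding each <count><char> pair:
  9D -> 'DDDDDDDDD'
  6B -> 'BBBBBB'
  9C -> 'CCCCCCCCC'
  9H -> 'HHHHHHHHH'
  7H -> 'HHHHHHH'

Decoded = DDDDDDDDDBBBBBBCCCCCCCCCHHHHHHHHHHHHHHHH


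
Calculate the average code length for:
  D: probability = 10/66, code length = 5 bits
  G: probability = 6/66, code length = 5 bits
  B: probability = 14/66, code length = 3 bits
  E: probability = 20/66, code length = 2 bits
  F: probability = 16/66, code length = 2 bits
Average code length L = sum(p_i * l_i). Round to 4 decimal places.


Weighted contributions p_i * l_i:
  D: (10/66) * 5 = 50/66
  G: (6/66) * 5 = 30/66
  B: (14/66) * 3 = 42/66
  E: (20/66) * 2 = 40/66
  F: (16/66) * 2 = 32/66
Sum = (50 + 30 + 42 + 40 + 32)/66 = 194/66

L = 194/66 = 2.9394 bits/symbol


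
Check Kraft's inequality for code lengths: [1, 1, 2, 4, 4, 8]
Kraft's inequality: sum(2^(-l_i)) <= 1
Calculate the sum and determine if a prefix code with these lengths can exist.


Sum = 2^(-1) + 2^(-1) + 2^(-2) + 2^(-4) + 2^(-4) + 2^(-8)
    = 0.5 + 0.5 + 0.25 + 0.0625 + 0.0625 + 0.00390625
    = 353/256 = 1.37890625
Since 1.37890625 > 1, Kraft's inequality is NOT satisfied.
A prefix code with these lengths CANNOT exist.

Kraft sum = 1.37890625. Not satisfied.


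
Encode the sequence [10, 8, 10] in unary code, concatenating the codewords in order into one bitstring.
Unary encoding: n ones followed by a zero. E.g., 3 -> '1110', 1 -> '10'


Encode each number as n ones followed by a terminating 0:
  10 -> 11111111110 (11 bits)
  8 -> 111111110 (9 bits)
  10 -> 11111111110 (11 bits)
Total length = 11 + 9 + 11 = 31 bits.

Unary([10, 8, 10]) = 1111111111011111111011111111110 (31 bits)


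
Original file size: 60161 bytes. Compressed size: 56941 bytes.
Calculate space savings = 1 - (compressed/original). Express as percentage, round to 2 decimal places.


ratio = compressed/original = 56941/60161 = 0.946477
savings = 1 - ratio = 1 - 0.946477 = 0.053523
as a percentage: 0.053523 * 100 = 5.35%

Space savings = 1 - 56941/60161 = 5.35%


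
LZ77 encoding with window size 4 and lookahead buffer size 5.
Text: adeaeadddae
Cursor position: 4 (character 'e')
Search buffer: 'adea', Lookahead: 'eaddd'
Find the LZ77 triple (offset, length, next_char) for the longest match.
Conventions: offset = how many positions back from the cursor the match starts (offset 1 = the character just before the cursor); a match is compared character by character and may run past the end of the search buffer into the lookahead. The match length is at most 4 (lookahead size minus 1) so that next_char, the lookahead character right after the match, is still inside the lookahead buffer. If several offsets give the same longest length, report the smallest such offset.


Try each offset into the search buffer:
  offset=1 (pos 3, char 'a'): match length 0
  offset=2 (pos 2, char 'e'): match length 2
  offset=3 (pos 1, char 'd'): match length 0
  offset=4 (pos 0, char 'a'): match length 0
Longest match has length 2 at offset 2.
next_char = character at position 4 + 2 = 6 -> 'd'

Best match: offset=2, length=2 (matching 'ea' starting at position 2)
LZ77 triple: (2, 2, 'd')


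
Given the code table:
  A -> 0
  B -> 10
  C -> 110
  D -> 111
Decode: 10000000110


Decoding:
10 -> B
0 -> A
0 -> A
0 -> A
0 -> A
0 -> A
0 -> A
110 -> C


Result: BAAAAAAC


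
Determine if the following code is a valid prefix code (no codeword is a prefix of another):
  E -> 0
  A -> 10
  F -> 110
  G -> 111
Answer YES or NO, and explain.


Checking each pair (does one codeword prefix another?):
  E='0' vs A='10': no prefix
  E='0' vs F='110': no prefix
  E='0' vs G='111': no prefix
  A='10' vs E='0': no prefix
  A='10' vs F='110': no prefix
  A='10' vs G='111': no prefix
  F='110' vs E='0': no prefix
  F='110' vs A='10': no prefix
  F='110' vs G='111': no prefix
  G='111' vs E='0': no prefix
  G='111' vs A='10': no prefix
  G='111' vs F='110': no prefix
No violation found over all pairs.

YES -- this is a valid prefix code. No codeword is a prefix of any other codeword.


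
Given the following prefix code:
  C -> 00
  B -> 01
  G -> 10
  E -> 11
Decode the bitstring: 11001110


Decoding step by step:
Bits 11 -> E
Bits 00 -> C
Bits 11 -> E
Bits 10 -> G


Decoded message: ECEG


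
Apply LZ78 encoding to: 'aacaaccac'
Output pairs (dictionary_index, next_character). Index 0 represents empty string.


LZ78 encoding steps:
Dictionary: {0: ''}
Step 1: w='' (idx 0), next='a' -> output (0, 'a'), add 'a' as idx 1
Step 2: w='a' (idx 1), next='c' -> output (1, 'c'), add 'ac' as idx 2
Step 3: w='a' (idx 1), next='a' -> output (1, 'a'), add 'aa' as idx 3
Step 4: w='' (idx 0), next='c' -> output (0, 'c'), add 'c' as idx 4
Step 5: w='c' (idx 4), next='a' -> output (4, 'a'), add 'ca' as idx 5
Step 6: w='c' (idx 4), end of input -> output (4, '')


Encoded: [(0, 'a'), (1, 'c'), (1, 'a'), (0, 'c'), (4, 'a'), (4, '')]


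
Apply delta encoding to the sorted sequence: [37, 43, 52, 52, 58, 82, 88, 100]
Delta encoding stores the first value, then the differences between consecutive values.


First value: 37
Deltas:
  43 - 37 = 6
  52 - 43 = 9
  52 - 52 = 0
  58 - 52 = 6
  82 - 58 = 24
  88 - 82 = 6
  100 - 88 = 12


Delta encoded: [37, 6, 9, 0, 6, 24, 6, 12]


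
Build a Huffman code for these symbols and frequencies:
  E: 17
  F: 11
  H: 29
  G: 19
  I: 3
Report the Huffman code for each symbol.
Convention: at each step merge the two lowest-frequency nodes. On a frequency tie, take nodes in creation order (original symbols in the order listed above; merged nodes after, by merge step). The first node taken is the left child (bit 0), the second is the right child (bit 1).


Huffman tree construction:
Step 1: Merge I(3) + F(11) = 14
Step 2: Merge (I+F)(14) + E(17) = 31
Step 3: Merge G(19) + H(29) = 48
Step 4: Merge ((I+F)+E)(31) + (G+H)(48) = 79
Read each symbol's code off the tree from the root (left child = 0, right child = 1).

Codes:
  E: 01 (length 2)
  F: 001 (length 3)
  H: 11 (length 2)
  G: 10 (length 2)
  I: 000 (length 3)
Average code length: 172/79 = 2.1772 bits/symbol


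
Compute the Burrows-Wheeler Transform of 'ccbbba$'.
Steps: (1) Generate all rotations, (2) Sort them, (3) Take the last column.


Rotations (sorted):
  0: $ccbbba -> last char: a
  1: a$ccbbb -> last char: b
  2: ba$ccbb -> last char: b
  3: bba$ccb -> last char: b
  4: bbba$cc -> last char: c
  5: cbbba$c -> last char: c
  6: ccbbba$ -> last char: $


BWT = abbbcc$


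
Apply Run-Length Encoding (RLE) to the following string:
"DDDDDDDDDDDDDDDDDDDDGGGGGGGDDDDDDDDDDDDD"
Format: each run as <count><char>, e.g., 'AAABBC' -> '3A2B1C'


Scanning runs left to right:
  i=0: run of 'D' x 20 -> '20D'
  i=20: run of 'G' x 7 -> '7G'
  i=27: run of 'D' x 13 -> '13D'

RLE = 20D7G13D


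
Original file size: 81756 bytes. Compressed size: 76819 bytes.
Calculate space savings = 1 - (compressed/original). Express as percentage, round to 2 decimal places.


ratio = compressed/original = 76819/81756 = 0.939613
savings = 1 - ratio = 1 - 0.939613 = 0.060387
as a percentage: 0.060387 * 100 = 6.04%

Space savings = 1 - 76819/81756 = 6.04%


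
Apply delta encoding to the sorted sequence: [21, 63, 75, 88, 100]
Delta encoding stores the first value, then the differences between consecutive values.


First value: 21
Deltas:
  63 - 21 = 42
  75 - 63 = 12
  88 - 75 = 13
  100 - 88 = 12


Delta encoded: [21, 42, 12, 13, 12]


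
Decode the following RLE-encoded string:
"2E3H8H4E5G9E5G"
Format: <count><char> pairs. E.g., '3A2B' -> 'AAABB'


Expanding each <count><char> pair:
  2E -> 'EE'
  3H -> 'HHH'
  8H -> 'HHHHHHHH'
  4E -> 'EEEE'
  5G -> 'GGGGG'
  9E -> 'EEEEEEEEE'
  5G -> 'GGGGG'

Decoded = EEHHHHHHHHHHHEEEEGGGGGEEEEEEEEEGGGGG


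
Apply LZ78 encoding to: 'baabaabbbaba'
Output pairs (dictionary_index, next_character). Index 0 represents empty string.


LZ78 encoding steps:
Dictionary: {0: ''}
Step 1: w='' (idx 0), next='b' -> output (0, 'b'), add 'b' as idx 1
Step 2: w='' (idx 0), next='a' -> output (0, 'a'), add 'a' as idx 2
Step 3: w='a' (idx 2), next='b' -> output (2, 'b'), add 'ab' as idx 3
Step 4: w='a' (idx 2), next='a' -> output (2, 'a'), add 'aa' as idx 4
Step 5: w='b' (idx 1), next='b' -> output (1, 'b'), add 'bb' as idx 5
Step 6: w='b' (idx 1), next='a' -> output (1, 'a'), add 'ba' as idx 6
Step 7: w='ba' (idx 6), end of input -> output (6, '')


Encoded: [(0, 'b'), (0, 'a'), (2, 'b'), (2, 'a'), (1, 'b'), (1, 'a'), (6, '')]


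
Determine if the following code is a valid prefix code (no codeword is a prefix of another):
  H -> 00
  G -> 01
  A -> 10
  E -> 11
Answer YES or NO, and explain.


Checking each pair (does one codeword prefix another?):
  H='00' vs G='01': no prefix
  H='00' vs A='10': no prefix
  H='00' vs E='11': no prefix
  G='01' vs H='00': no prefix
  G='01' vs A='10': no prefix
  G='01' vs E='11': no prefix
  A='10' vs H='00': no prefix
  A='10' vs G='01': no prefix
  A='10' vs E='11': no prefix
  E='11' vs H='00': no prefix
  E='11' vs G='01': no prefix
  E='11' vs A='10': no prefix
No violation found over all pairs.

YES -- this is a valid prefix code. No codeword is a prefix of any other codeword.


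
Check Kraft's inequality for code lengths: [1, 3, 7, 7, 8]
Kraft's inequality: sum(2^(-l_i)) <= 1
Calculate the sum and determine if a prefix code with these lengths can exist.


Sum = 2^(-1) + 2^(-3) + 2^(-7) + 2^(-7) + 2^(-8)
    = 0.5 + 0.125 + 0.0078125 + 0.0078125 + 0.00390625
    = 165/256 = 0.64453125
Since 0.64453125 <= 1, Kraft's inequality IS satisfied.
A prefix code with these lengths CAN exist.

Kraft sum = 0.64453125. Satisfied.


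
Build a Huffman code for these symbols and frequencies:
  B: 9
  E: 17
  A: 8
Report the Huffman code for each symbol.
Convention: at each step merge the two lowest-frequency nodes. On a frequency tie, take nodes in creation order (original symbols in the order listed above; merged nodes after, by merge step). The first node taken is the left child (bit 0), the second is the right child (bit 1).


Huffman tree construction:
Step 1: Merge A(8) + B(9) = 17
Step 2: Merge E(17) + (A+B)(17) = 34
Read each symbol's code off the tree from the root (left child = 0, right child = 1).

Codes:
  B: 11 (length 2)
  E: 0 (length 1)
  A: 10 (length 2)
Average code length: 51/34 = 1.5000 bits/symbol


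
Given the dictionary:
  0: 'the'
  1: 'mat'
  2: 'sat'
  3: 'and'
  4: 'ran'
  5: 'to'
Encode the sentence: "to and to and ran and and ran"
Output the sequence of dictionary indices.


Look up each word in the dictionary:
  'to' -> 5
  'and' -> 3
  'to' -> 5
  'and' -> 3
  'ran' -> 4
  'and' -> 3
  'and' -> 3
  'ran' -> 4

Encoded: [5, 3, 5, 3, 4, 3, 3, 4]


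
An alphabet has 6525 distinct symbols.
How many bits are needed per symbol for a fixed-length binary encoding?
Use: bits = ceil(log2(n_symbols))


log2(6525) = 12.6718
Bracket: 2^12 = 4096 < 6525 <= 2^13 = 8192
So ceil(log2(6525)) = 13

bits = ceil(log2(6525)) = ceil(12.6718) = 13 bits


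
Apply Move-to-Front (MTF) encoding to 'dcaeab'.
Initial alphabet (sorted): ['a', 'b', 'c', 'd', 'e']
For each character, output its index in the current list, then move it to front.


MTF encoding:
'd': index 3 in ['a', 'b', 'c', 'd', 'e'] -> ['d', 'a', 'b', 'c', 'e']
'c': index 3 in ['d', 'a', 'b', 'c', 'e'] -> ['c', 'd', 'a', 'b', 'e']
'a': index 2 in ['c', 'd', 'a', 'b', 'e'] -> ['a', 'c', 'd', 'b', 'e']
'e': index 4 in ['a', 'c', 'd', 'b', 'e'] -> ['e', 'a', 'c', 'd', 'b']
'a': index 1 in ['e', 'a', 'c', 'd', 'b'] -> ['a', 'e', 'c', 'd', 'b']
'b': index 4 in ['a', 'e', 'c', 'd', 'b'] -> ['b', 'a', 'e', 'c', 'd']


Output: [3, 3, 2, 4, 1, 4]


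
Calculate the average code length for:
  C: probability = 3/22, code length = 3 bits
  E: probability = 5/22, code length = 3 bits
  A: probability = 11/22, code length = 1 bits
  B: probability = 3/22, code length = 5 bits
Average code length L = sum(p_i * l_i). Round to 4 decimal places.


Weighted contributions p_i * l_i:
  C: (3/22) * 3 = 9/22
  E: (5/22) * 3 = 15/22
  A: (11/22) * 1 = 11/22
  B: (3/22) * 5 = 15/22
Sum = (9 + 15 + 11 + 15)/22 = 50/22

L = 50/22 = 2.2727 bits/symbol


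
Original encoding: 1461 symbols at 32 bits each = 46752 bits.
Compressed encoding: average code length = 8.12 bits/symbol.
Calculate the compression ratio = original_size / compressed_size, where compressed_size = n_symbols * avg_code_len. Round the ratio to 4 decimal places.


original_size = n_symbols * orig_bits = 1461 * 32 = 46752 bits
compressed_size = n_symbols * avg_code_len = 1461 * 8.12 = 11863.32 bits
ratio = original_size / compressed_size = 46752 / 11863.32 = 3.9409

Compression ratio = 3.9409


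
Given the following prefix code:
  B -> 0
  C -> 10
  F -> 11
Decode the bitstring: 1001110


Decoding step by step:
Bits 10 -> C
Bits 0 -> B
Bits 11 -> F
Bits 10 -> C


Decoded message: CBFC


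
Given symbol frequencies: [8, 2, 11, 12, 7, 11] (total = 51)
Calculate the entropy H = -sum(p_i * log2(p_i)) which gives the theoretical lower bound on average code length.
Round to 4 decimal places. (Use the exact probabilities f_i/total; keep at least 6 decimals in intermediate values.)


Per-symbol terms -p_i * log2(p_i) with p_i = f_i/51:
  p = 8/51 = 0.156863: log2(p) = -2.672425, -p*log2(p) = 0.419204
  p = 2/51 = 0.039216: log2(p) = -4.672425, -p*log2(p) = 0.183232
  p = 11/51 = 0.215686: log2(p) = -2.212994, -p*log2(p) = 0.477312
  p = 12/51 = 0.235294: log2(p) = -2.087463, -p*log2(p) = 0.491168
  p = 7/51 = 0.137255: log2(p) = -2.865070, -p*log2(p) = 0.393245
  p = 11/51 = 0.215686: log2(p) = -2.212994, -p*log2(p) = 0.477312
H = 0.419204 + 0.183232 + 0.477312 + 0.491168 + 0.393245 + 0.477312 = 2.441473

H = 2.4415 bits/symbol


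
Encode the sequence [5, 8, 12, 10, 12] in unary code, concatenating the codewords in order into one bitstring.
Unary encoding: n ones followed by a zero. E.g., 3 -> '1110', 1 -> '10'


Encode each number as n ones followed by a terminating 0:
  5 -> 111110 (6 bits)
  8 -> 111111110 (9 bits)
  12 -> 1111111111110 (13 bits)
  10 -> 11111111110 (11 bits)
  12 -> 1111111111110 (13 bits)
Total length = 6 + 9 + 13 + 11 + 13 = 52 bits.

Unary([5, 8, 12, 10, 12]) = 1111101111111101111111111110111111111101111111111110 (52 bits)


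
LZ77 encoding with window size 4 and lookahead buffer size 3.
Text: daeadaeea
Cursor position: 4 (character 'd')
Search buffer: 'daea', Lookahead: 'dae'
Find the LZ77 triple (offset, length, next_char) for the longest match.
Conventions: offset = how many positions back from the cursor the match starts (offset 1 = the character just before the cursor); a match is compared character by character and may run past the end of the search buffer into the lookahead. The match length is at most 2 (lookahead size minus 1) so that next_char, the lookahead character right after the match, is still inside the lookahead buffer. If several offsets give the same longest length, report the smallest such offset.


Try each offset into the search buffer:
  offset=1 (pos 3, char 'a'): match length 0
  offset=2 (pos 2, char 'e'): match length 0
  offset=3 (pos 1, char 'a'): match length 0
  offset=4 (pos 0, char 'd'): match length 2
Longest match has length 2 at offset 4.
next_char = character at position 4 + 2 = 6 -> 'e'

Best match: offset=4, length=2 (matching 'da' starting at position 0)
LZ77 triple: (4, 2, 'e')


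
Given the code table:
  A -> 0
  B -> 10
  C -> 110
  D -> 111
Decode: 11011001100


Decoding:
110 -> C
110 -> C
0 -> A
110 -> C
0 -> A


Result: CCACA


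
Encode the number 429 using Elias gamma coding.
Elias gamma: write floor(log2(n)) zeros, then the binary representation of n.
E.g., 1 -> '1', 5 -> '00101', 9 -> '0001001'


num_bits = floor(log2(429)) + 1 = 9
leading_zeros = num_bits - 1 = 8
binary(429) = 110101101

Elias gamma(429) = '00000000' + '110101101' = 00000000110101101 (17 bits)


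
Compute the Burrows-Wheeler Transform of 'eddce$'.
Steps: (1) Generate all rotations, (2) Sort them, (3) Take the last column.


Rotations (sorted):
  0: $eddce -> last char: e
  1: ce$edd -> last char: d
  2: dce$ed -> last char: d
  3: ddce$e -> last char: e
  4: e$eddc -> last char: c
  5: eddce$ -> last char: $


BWT = eddec$


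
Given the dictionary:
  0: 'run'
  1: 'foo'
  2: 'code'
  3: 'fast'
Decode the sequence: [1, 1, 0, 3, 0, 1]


Look up each index in the dictionary:
  1 -> 'foo'
  1 -> 'foo'
  0 -> 'run'
  3 -> 'fast'
  0 -> 'run'
  1 -> 'foo'

Decoded: "foo foo run fast run foo"


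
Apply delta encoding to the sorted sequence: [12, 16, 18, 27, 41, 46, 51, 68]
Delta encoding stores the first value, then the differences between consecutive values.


First value: 12
Deltas:
  16 - 12 = 4
  18 - 16 = 2
  27 - 18 = 9
  41 - 27 = 14
  46 - 41 = 5
  51 - 46 = 5
  68 - 51 = 17


Delta encoded: [12, 4, 2, 9, 14, 5, 5, 17]


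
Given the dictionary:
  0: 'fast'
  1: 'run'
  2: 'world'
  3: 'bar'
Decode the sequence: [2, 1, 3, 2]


Look up each index in the dictionary:
  2 -> 'world'
  1 -> 'run'
  3 -> 'bar'
  2 -> 'world'

Decoded: "world run bar world"


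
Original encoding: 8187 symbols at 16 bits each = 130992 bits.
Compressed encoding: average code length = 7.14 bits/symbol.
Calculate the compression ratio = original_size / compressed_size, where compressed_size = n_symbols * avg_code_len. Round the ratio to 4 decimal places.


original_size = n_symbols * orig_bits = 8187 * 16 = 130992 bits
compressed_size = n_symbols * avg_code_len = 8187 * 7.14 = 58455.18 bits
ratio = original_size / compressed_size = 130992 / 58455.18 = 2.2409

Compression ratio = 2.2409


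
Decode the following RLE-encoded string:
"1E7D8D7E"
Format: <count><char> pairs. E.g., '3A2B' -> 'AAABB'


Expanding each <count><char> pair:
  1E -> 'E'
  7D -> 'DDDDDDD'
  8D -> 'DDDDDDDD'
  7E -> 'EEEEEEE'

Decoded = EDDDDDDDDDDDDDDDEEEEEEE


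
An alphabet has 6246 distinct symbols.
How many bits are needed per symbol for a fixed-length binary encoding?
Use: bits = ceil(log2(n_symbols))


log2(6246) = 12.6087
Bracket: 2^12 = 4096 < 6246 <= 2^13 = 8192
So ceil(log2(6246)) = 13

bits = ceil(log2(6246)) = ceil(12.6087) = 13 bits


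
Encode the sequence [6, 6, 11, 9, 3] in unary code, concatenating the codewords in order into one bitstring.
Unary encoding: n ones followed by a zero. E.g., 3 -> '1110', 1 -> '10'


Encode each number as n ones followed by a terminating 0:
  6 -> 1111110 (7 bits)
  6 -> 1111110 (7 bits)
  11 -> 111111111110 (12 bits)
  9 -> 1111111110 (10 bits)
  3 -> 1110 (4 bits)
Total length = 7 + 7 + 12 + 10 + 4 = 40 bits.

Unary([6, 6, 11, 9, 3]) = 1111110111111011111111111011111111101110 (40 bits)


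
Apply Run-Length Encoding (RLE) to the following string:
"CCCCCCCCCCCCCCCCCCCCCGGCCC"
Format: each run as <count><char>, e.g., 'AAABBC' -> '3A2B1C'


Scanning runs left to right:
  i=0: run of 'C' x 21 -> '21C'
  i=21: run of 'G' x 2 -> '2G'
  i=23: run of 'C' x 3 -> '3C'

RLE = 21C2G3C


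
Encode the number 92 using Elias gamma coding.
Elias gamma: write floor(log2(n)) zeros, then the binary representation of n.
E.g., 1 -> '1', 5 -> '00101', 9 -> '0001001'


num_bits = floor(log2(92)) + 1 = 7
leading_zeros = num_bits - 1 = 6
binary(92) = 1011100

Elias gamma(92) = '000000' + '1011100' = 0000001011100 (13 bits)


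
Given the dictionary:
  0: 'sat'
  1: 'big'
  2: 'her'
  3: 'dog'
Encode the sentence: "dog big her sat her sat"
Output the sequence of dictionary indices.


Look up each word in the dictionary:
  'dog' -> 3
  'big' -> 1
  'her' -> 2
  'sat' -> 0
  'her' -> 2
  'sat' -> 0

Encoded: [3, 1, 2, 0, 2, 0]


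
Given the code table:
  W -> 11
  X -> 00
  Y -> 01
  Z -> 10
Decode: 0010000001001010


Decoding:
00 -> X
10 -> Z
00 -> X
00 -> X
01 -> Y
00 -> X
10 -> Z
10 -> Z


Result: XZXXYXZZ


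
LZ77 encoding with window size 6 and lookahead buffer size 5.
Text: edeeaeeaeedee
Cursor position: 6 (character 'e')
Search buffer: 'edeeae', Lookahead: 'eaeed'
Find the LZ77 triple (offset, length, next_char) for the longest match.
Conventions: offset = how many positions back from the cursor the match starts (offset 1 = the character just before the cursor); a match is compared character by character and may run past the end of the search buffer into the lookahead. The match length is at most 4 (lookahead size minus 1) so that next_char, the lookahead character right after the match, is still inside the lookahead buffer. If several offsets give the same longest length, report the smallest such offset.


Try each offset into the search buffer:
  offset=1 (pos 5, char 'e'): match length 1
  offset=2 (pos 4, char 'a'): match length 0
  offset=3 (pos 3, char 'e'): match length 4
  offset=4 (pos 2, char 'e'): match length 1
  offset=5 (pos 1, char 'd'): match length 0
  offset=6 (pos 0, char 'e'): match length 1
Longest match has length 4 at offset 3.
next_char = character at position 6 + 4 = 10 -> 'd'

Best match: offset=3, length=4 (matching 'eaee' starting at position 3)
LZ77 triple: (3, 4, 'd')


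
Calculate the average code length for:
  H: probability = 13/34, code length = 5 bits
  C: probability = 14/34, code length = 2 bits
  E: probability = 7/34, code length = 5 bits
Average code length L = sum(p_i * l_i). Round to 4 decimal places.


Weighted contributions p_i * l_i:
  H: (13/34) * 5 = 65/34
  C: (14/34) * 2 = 28/34
  E: (7/34) * 5 = 35/34
Sum = (65 + 28 + 35)/34 = 128/34

L = 128/34 = 3.7647 bits/symbol


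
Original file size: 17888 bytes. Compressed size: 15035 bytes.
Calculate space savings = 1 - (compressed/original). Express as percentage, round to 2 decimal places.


ratio = compressed/original = 15035/17888 = 0.840508
savings = 1 - ratio = 1 - 0.840508 = 0.159492
as a percentage: 0.159492 * 100 = 15.95%

Space savings = 1 - 15035/17888 = 15.95%


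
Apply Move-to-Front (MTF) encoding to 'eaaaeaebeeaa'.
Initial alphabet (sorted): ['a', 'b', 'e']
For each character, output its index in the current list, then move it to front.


MTF encoding:
'e': index 2 in ['a', 'b', 'e'] -> ['e', 'a', 'b']
'a': index 1 in ['e', 'a', 'b'] -> ['a', 'e', 'b']
'a': index 0 in ['a', 'e', 'b'] -> ['a', 'e', 'b']
'a': index 0 in ['a', 'e', 'b'] -> ['a', 'e', 'b']
'e': index 1 in ['a', 'e', 'b'] -> ['e', 'a', 'b']
'a': index 1 in ['e', 'a', 'b'] -> ['a', 'e', 'b']
'e': index 1 in ['a', 'e', 'b'] -> ['e', 'a', 'b']
'b': index 2 in ['e', 'a', 'b'] -> ['b', 'e', 'a']
'e': index 1 in ['b', 'e', 'a'] -> ['e', 'b', 'a']
'e': index 0 in ['e', 'b', 'a'] -> ['e', 'b', 'a']
'a': index 2 in ['e', 'b', 'a'] -> ['a', 'e', 'b']
'a': index 0 in ['a', 'e', 'b'] -> ['a', 'e', 'b']


Output: [2, 1, 0, 0, 1, 1, 1, 2, 1, 0, 2, 0]


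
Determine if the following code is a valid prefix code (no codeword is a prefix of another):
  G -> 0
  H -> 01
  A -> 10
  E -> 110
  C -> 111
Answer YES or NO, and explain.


Checking each pair (does one codeword prefix another?):
  G='0' vs H='01': prefix -- VIOLATION

NO -- this is NOT a valid prefix code. G (0) is a prefix of H (01).


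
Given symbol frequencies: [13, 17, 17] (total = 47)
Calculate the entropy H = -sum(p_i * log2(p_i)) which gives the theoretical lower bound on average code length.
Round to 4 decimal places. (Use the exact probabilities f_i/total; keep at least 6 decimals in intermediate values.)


Per-symbol terms -p_i * log2(p_i) with p_i = f_i/47:
  p = 13/47 = 0.276596: log2(p) = -1.854149, -p*log2(p) = 0.512850
  p = 17/47 = 0.361702: log2(p) = -1.467126, -p*log2(p) = 0.530663
  p = 17/47 = 0.361702: log2(p) = -1.467126, -p*log2(p) = 0.530663
H = 0.512850 + 0.530663 + 0.530663 = 1.574176

H = 1.5742 bits/symbol


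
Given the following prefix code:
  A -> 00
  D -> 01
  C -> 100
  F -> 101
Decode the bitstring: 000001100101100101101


Decoding step by step:
Bits 00 -> A
Bits 00 -> A
Bits 01 -> D
Bits 100 -> C
Bits 101 -> F
Bits 100 -> C
Bits 101 -> F
Bits 101 -> F


Decoded message: AADCFCFF


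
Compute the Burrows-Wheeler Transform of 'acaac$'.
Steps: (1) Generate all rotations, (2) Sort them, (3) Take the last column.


Rotations (sorted):
  0: $acaac -> last char: c
  1: aac$ac -> last char: c
  2: ac$aca -> last char: a
  3: acaac$ -> last char: $
  4: c$acaa -> last char: a
  5: caac$a -> last char: a


BWT = cca$aa


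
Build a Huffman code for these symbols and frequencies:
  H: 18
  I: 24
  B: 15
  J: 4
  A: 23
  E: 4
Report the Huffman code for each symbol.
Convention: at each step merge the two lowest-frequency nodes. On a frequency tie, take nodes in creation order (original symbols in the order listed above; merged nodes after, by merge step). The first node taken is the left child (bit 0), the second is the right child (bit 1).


Huffman tree construction:
Step 1: Merge J(4) + E(4) = 8
Step 2: Merge (J+E)(8) + B(15) = 23
Step 3: Merge H(18) + A(23) = 41
Step 4: Merge ((J+E)+B)(23) + I(24) = 47
Step 5: Merge (H+A)(41) + (((J+E)+B)+I)(47) = 88
Read each symbol's code off the tree from the root (left child = 0, right child = 1).

Codes:
  H: 00 (length 2)
  I: 11 (length 2)
  B: 101 (length 3)
  J: 1000 (length 4)
  A: 01 (length 2)
  E: 1001 (length 4)
Average code length: 207/88 = 2.3523 bits/symbol


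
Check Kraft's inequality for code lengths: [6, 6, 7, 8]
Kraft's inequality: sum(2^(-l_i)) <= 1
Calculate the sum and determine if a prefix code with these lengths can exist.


Sum = 2^(-6) + 2^(-6) + 2^(-7) + 2^(-8)
    = 0.015625 + 0.015625 + 0.0078125 + 0.00390625
    = 11/256 = 0.04296875
Since 0.04296875 <= 1, Kraft's inequality IS satisfied.
A prefix code with these lengths CAN exist.

Kraft sum = 0.04296875. Satisfied.


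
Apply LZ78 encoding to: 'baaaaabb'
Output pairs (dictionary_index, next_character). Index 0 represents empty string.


LZ78 encoding steps:
Dictionary: {0: ''}
Step 1: w='' (idx 0), next='b' -> output (0, 'b'), add 'b' as idx 1
Step 2: w='' (idx 0), next='a' -> output (0, 'a'), add 'a' as idx 2
Step 3: w='a' (idx 2), next='a' -> output (2, 'a'), add 'aa' as idx 3
Step 4: w='aa' (idx 3), next='b' -> output (3, 'b'), add 'aab' as idx 4
Step 5: w='b' (idx 1), end of input -> output (1, '')


Encoded: [(0, 'b'), (0, 'a'), (2, 'a'), (3, 'b'), (1, '')]


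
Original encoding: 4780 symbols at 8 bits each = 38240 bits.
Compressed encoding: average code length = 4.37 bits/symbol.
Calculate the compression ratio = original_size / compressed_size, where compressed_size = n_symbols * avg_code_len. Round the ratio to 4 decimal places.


original_size = n_symbols * orig_bits = 4780 * 8 = 38240 bits
compressed_size = n_symbols * avg_code_len = 4780 * 4.37 = 20888.6 bits
ratio = original_size / compressed_size = 38240 / 20888.6 = 1.8307

Compression ratio = 1.8307


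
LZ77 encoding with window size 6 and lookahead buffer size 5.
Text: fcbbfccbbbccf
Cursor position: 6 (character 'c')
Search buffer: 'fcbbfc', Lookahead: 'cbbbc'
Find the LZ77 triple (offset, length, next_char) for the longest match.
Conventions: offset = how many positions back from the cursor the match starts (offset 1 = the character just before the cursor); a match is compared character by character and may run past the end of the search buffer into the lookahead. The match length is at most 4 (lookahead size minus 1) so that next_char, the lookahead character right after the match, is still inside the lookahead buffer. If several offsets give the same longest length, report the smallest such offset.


Try each offset into the search buffer:
  offset=1 (pos 5, char 'c'): match length 1
  offset=2 (pos 4, char 'f'): match length 0
  offset=3 (pos 3, char 'b'): match length 0
  offset=4 (pos 2, char 'b'): match length 0
  offset=5 (pos 1, char 'c'): match length 3
  offset=6 (pos 0, char 'f'): match length 0
Longest match has length 3 at offset 5.
next_char = character at position 6 + 3 = 9 -> 'b'

Best match: offset=5, length=3 (matching 'cbb' starting at position 1)
LZ77 triple: (5, 3, 'b')


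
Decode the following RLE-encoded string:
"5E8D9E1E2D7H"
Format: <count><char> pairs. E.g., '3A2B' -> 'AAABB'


Expanding each <count><char> pair:
  5E -> 'EEEEE'
  8D -> 'DDDDDDDD'
  9E -> 'EEEEEEEEE'
  1E -> 'E'
  2D -> 'DD'
  7H -> 'HHHHHHH'

Decoded = EEEEEDDDDDDDDEEEEEEEEEEDDHHHHHHH


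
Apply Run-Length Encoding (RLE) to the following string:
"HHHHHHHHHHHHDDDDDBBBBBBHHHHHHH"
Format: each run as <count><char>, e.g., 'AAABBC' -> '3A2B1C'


Scanning runs left to right:
  i=0: run of 'H' x 12 -> '12H'
  i=12: run of 'D' x 5 -> '5D'
  i=17: run of 'B' x 6 -> '6B'
  i=23: run of 'H' x 7 -> '7H'

RLE = 12H5D6B7H


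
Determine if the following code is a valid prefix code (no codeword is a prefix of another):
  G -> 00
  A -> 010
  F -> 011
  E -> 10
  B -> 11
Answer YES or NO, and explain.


Checking each pair (does one codeword prefix another?):
  G='00' vs A='010': no prefix
  G='00' vs F='011': no prefix
  G='00' vs E='10': no prefix
  G='00' vs B='11': no prefix
  A='010' vs G='00': no prefix
  A='010' vs F='011': no prefix
  A='010' vs E='10': no prefix
  A='010' vs B='11': no prefix
  F='011' vs G='00': no prefix
  F='011' vs A='010': no prefix
  F='011' vs E='10': no prefix
  F='011' vs B='11': no prefix
  E='10' vs G='00': no prefix
  E='10' vs A='010': no prefix
  E='10' vs F='011': no prefix
  E='10' vs B='11': no prefix
  B='11' vs G='00': no prefix
  B='11' vs A='010': no prefix
  B='11' vs F='011': no prefix
  B='11' vs E='10': no prefix
No violation found over all pairs.

YES -- this is a valid prefix code. No codeword is a prefix of any other codeword.


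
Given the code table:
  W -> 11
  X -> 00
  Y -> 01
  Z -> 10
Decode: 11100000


Decoding:
11 -> W
10 -> Z
00 -> X
00 -> X


Result: WZXX


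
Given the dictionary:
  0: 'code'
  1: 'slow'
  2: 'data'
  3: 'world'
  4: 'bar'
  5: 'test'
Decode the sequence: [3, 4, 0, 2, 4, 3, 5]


Look up each index in the dictionary:
  3 -> 'world'
  4 -> 'bar'
  0 -> 'code'
  2 -> 'data'
  4 -> 'bar'
  3 -> 'world'
  5 -> 'test'

Decoded: "world bar code data bar world test"


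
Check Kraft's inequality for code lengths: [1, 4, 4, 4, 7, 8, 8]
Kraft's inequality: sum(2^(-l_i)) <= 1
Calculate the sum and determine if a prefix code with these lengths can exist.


Sum = 2^(-1) + 2^(-4) + 2^(-4) + 2^(-4) + 2^(-7) + 2^(-8) + 2^(-8)
    = 0.5 + 0.0625 + 0.0625 + 0.0625 + 0.0078125 + 0.00390625 + 0.00390625
    = 180/256 = 0.703125
Since 0.703125 <= 1, Kraft's inequality IS satisfied.
A prefix code with these lengths CAN exist.

Kraft sum = 0.703125. Satisfied.


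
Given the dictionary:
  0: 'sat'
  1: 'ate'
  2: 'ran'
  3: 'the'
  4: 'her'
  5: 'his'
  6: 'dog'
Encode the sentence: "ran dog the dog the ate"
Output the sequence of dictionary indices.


Look up each word in the dictionary:
  'ran' -> 2
  'dog' -> 6
  'the' -> 3
  'dog' -> 6
  'the' -> 3
  'ate' -> 1

Encoded: [2, 6, 3, 6, 3, 1]


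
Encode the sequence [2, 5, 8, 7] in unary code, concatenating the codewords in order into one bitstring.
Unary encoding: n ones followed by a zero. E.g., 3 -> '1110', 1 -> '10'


Encode each number as n ones followed by a terminating 0:
  2 -> 110 (3 bits)
  5 -> 111110 (6 bits)
  8 -> 111111110 (9 bits)
  7 -> 11111110 (8 bits)
Total length = 3 + 6 + 9 + 8 = 26 bits.

Unary([2, 5, 8, 7]) = 11011111011111111011111110 (26 bits)


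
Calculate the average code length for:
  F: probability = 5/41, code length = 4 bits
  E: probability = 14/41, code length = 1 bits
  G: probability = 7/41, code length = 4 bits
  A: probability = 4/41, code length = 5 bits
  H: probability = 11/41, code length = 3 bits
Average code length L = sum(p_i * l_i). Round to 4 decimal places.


Weighted contributions p_i * l_i:
  F: (5/41) * 4 = 20/41
  E: (14/41) * 1 = 14/41
  G: (7/41) * 4 = 28/41
  A: (4/41) * 5 = 20/41
  H: (11/41) * 3 = 33/41
Sum = (20 + 14 + 28 + 20 + 33)/41 = 115/41

L = 115/41 = 2.8049 bits/symbol


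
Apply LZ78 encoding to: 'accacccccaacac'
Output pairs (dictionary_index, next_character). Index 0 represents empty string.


LZ78 encoding steps:
Dictionary: {0: ''}
Step 1: w='' (idx 0), next='a' -> output (0, 'a'), add 'a' as idx 1
Step 2: w='' (idx 0), next='c' -> output (0, 'c'), add 'c' as idx 2
Step 3: w='c' (idx 2), next='a' -> output (2, 'a'), add 'ca' as idx 3
Step 4: w='c' (idx 2), next='c' -> output (2, 'c'), add 'cc' as idx 4
Step 5: w='cc' (idx 4), next='c' -> output (4, 'c'), add 'ccc' as idx 5
Step 6: w='a' (idx 1), next='a' -> output (1, 'a'), add 'aa' as idx 6
Step 7: w='ca' (idx 3), next='c' -> output (3, 'c'), add 'cac' as idx 7


Encoded: [(0, 'a'), (0, 'c'), (2, 'a'), (2, 'c'), (4, 'c'), (1, 'a'), (3, 'c')]


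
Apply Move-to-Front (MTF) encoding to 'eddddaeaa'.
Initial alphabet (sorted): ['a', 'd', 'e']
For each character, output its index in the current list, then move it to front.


MTF encoding:
'e': index 2 in ['a', 'd', 'e'] -> ['e', 'a', 'd']
'd': index 2 in ['e', 'a', 'd'] -> ['d', 'e', 'a']
'd': index 0 in ['d', 'e', 'a'] -> ['d', 'e', 'a']
'd': index 0 in ['d', 'e', 'a'] -> ['d', 'e', 'a']
'd': index 0 in ['d', 'e', 'a'] -> ['d', 'e', 'a']
'a': index 2 in ['d', 'e', 'a'] -> ['a', 'd', 'e']
'e': index 2 in ['a', 'd', 'e'] -> ['e', 'a', 'd']
'a': index 1 in ['e', 'a', 'd'] -> ['a', 'e', 'd']
'a': index 0 in ['a', 'e', 'd'] -> ['a', 'e', 'd']


Output: [2, 2, 0, 0, 0, 2, 2, 1, 0]


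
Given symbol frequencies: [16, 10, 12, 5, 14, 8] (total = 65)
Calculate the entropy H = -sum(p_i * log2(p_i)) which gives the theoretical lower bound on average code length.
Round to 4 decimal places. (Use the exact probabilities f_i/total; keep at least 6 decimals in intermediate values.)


Per-symbol terms -p_i * log2(p_i) with p_i = f_i/65:
  p = 16/65 = 0.246154: log2(p) = -2.022368, -p*log2(p) = 0.497814
  p = 10/65 = 0.153846: log2(p) = -2.700440, -p*log2(p) = 0.415452
  p = 12/65 = 0.184615: log2(p) = -2.437405, -p*log2(p) = 0.449983
  p = 5/65 = 0.076923: log2(p) = -3.700440, -p*log2(p) = 0.284649
  p = 14/65 = 0.215385: log2(p) = -2.215013, -p*log2(p) = 0.477080
  p = 8/65 = 0.123077: log2(p) = -3.022368, -p*log2(p) = 0.371984
H = 0.497814 + 0.415452 + 0.449983 + 0.284649 + 0.477080 + 0.371984 = 2.496962

H = 2.497 bits/symbol


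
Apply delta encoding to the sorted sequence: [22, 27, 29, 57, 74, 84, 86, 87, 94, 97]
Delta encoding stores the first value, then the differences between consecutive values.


First value: 22
Deltas:
  27 - 22 = 5
  29 - 27 = 2
  57 - 29 = 28
  74 - 57 = 17
  84 - 74 = 10
  86 - 84 = 2
  87 - 86 = 1
  94 - 87 = 7
  97 - 94 = 3


Delta encoded: [22, 5, 2, 28, 17, 10, 2, 1, 7, 3]


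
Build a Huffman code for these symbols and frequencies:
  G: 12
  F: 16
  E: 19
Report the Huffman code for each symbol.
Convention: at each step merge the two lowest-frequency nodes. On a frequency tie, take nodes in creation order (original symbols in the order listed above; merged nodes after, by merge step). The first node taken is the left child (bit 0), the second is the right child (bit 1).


Huffman tree construction:
Step 1: Merge G(12) + F(16) = 28
Step 2: Merge E(19) + (G+F)(28) = 47
Read each symbol's code off the tree from the root (left child = 0, right child = 1).

Codes:
  G: 10 (length 2)
  F: 11 (length 2)
  E: 0 (length 1)
Average code length: 75/47 = 1.5957 bits/symbol


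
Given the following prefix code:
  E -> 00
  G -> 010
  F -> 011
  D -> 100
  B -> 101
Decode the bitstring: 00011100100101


Decoding step by step:
Bits 00 -> E
Bits 011 -> F
Bits 100 -> D
Bits 100 -> D
Bits 101 -> B


Decoded message: EFDDB


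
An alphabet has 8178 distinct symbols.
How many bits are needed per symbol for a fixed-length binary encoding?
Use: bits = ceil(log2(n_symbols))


log2(8178) = 12.9975
Bracket: 2^12 = 4096 < 8178 <= 2^13 = 8192
So ceil(log2(8178)) = 13

bits = ceil(log2(8178)) = ceil(12.9975) = 13 bits


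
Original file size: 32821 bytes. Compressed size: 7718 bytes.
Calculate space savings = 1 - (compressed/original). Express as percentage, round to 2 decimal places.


ratio = compressed/original = 7718/32821 = 0.235154
savings = 1 - ratio = 1 - 0.235154 = 0.764846
as a percentage: 0.764846 * 100 = 76.48%

Space savings = 1 - 7718/32821 = 76.48%
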